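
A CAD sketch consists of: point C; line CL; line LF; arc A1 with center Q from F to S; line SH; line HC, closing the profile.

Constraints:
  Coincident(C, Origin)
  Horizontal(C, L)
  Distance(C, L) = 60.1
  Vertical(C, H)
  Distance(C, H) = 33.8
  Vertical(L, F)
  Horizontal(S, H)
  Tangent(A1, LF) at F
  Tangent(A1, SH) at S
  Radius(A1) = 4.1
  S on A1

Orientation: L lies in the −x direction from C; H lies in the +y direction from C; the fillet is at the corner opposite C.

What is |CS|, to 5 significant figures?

65.410

C is at the origin; C and L share the same y with |CL| = 60.1 and L on the −x side, so L = (-60.100, 0.0000). CH is vertical with |CH| = 33.8 and H on the +y side, so H = (0.0000, 33.800). The virtual corner opposite C is at (-60.100, 33.800). Tangency of A1 to LF means the radius QF is perpendicular to LF and tangency of A1 to SH means the radius QS is perpendicular to SH, with radius 4.1, so the center Q sits 4.1 in from both sides at Q = (-56.000, 29.700). That places the tangent points at F = (-60.100, 29.700) on LF and S = (-56.000, 33.800) on SH. Then |CS| = |S − C| = 65.410.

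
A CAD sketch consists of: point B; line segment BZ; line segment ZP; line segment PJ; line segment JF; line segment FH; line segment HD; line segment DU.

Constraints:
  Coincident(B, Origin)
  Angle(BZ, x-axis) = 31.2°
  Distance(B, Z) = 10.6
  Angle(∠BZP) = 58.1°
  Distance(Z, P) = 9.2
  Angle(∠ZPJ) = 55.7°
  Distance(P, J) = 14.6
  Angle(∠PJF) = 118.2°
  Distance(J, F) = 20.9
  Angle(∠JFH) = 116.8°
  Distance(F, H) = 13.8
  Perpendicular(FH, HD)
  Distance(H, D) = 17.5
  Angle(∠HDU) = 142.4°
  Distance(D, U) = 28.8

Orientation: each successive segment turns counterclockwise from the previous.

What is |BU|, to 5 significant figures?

16.842

FH ⟂ HD, so HD runs at 132.40°; with |HD| = 17.5, D = (20.671, 9.9817). ∠HDU = 142.4° gives DU at 170.00° from the x-axis; with |DU| = 28.8, U = (-7.6915, 14.983). Then |BU| = |U − B| = 16.842.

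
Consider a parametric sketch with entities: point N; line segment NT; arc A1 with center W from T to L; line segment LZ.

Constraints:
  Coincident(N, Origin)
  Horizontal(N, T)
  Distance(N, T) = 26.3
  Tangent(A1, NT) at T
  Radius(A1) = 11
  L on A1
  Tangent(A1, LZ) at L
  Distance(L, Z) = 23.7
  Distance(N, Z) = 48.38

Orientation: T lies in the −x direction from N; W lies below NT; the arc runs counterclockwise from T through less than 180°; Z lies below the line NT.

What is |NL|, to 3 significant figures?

39.4

Checks: |WL| = 11.00 ✓; ∠(WL, LZ) = 90.00° ✓; |LZ| = 23.70 ✓; |NZ| = 48.38 ✓.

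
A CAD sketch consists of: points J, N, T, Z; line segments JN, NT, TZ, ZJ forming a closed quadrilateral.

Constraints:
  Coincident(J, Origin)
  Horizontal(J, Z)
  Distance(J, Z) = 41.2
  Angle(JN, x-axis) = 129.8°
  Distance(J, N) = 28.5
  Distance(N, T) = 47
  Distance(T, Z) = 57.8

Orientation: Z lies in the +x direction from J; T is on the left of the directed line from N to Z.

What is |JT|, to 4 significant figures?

55.41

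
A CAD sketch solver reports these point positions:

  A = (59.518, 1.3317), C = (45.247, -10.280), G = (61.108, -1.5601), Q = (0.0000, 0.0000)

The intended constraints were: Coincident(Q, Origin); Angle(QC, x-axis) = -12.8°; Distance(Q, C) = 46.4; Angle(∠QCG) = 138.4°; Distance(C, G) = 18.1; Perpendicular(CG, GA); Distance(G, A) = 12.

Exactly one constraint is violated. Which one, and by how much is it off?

Distance(G, A) = 12 — off by 8.70.

Q = (0.00, 0.00) ✓; QC at -12.80° ✓; |QC| = 46.40 ✓; ∠QCG = 138.4° ✓; |CG| = 18.10 ✓; ∠(CG, GA) = 90.00° ✓; |GA| = 3.300 ✗.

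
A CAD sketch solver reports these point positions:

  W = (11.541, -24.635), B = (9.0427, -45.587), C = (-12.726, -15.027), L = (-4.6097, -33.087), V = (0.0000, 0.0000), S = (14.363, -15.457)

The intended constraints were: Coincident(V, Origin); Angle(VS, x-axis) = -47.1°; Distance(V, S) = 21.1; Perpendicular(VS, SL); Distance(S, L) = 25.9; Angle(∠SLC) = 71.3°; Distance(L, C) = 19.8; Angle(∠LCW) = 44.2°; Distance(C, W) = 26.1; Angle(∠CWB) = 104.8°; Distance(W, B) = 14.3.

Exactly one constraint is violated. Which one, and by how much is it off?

Distance(W, B) = 14.3 — off by 6.80.

V = (0.00, 0.00) ✓; VS at -47.10° ✓; |VS| = 21.10 ✓; ∠(VS, SL) = 90.00° ✓; |SL| = 25.90 ✓; ∠SLC = 71.30° ✓; |LC| = 19.80 ✓; ∠LCW = 44.20° ✓; |CW| = 26.10 ✓; ∠CWB = 104.8° ✓; |WB| = 21.10 ✗.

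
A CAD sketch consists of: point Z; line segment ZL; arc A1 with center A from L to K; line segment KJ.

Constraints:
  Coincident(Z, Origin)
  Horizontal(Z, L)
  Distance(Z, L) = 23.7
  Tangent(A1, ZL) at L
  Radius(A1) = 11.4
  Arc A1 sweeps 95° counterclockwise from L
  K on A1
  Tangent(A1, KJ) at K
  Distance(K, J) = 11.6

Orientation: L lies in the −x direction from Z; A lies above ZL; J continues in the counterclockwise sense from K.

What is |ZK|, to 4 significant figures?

17.49

Z is at the origin; Z and L share the same y with |ZL| = 23.7 and L on the −x side, so L = (-23.70, 0.000). Tangency of A1 to ZL means the radius AL is perpendicular to ZL, so A = L + (0, 11.4) = (-23.70, 11.40). On A1, L sits at bearing -90° from A; a 95° counterclockwise sweep puts K at bearing 5°, so K = A + 11.4·(cos 5°, sin 5°) = (-12.34, 12.39). Then |ZK| = |K − Z| = 17.49.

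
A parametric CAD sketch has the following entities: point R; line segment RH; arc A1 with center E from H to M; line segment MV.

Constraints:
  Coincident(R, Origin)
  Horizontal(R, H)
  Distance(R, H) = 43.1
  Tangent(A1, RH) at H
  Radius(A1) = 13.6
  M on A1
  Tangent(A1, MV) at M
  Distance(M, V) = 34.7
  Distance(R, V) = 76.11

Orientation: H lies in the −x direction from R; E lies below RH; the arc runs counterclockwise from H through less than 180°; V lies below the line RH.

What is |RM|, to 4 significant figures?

57.95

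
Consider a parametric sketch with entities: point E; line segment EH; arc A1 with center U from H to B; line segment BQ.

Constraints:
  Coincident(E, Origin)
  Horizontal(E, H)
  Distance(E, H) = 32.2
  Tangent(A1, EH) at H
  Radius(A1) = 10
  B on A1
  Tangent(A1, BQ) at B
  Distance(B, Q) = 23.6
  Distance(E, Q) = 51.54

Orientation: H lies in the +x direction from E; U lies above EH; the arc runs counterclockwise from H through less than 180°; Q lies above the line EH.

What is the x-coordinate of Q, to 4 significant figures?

37.83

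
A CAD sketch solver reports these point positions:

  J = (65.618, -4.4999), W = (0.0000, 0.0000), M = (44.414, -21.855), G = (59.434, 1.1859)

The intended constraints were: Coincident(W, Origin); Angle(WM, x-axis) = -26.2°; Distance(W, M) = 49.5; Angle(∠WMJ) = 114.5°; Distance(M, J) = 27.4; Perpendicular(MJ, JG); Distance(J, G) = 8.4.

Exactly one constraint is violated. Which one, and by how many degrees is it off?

Perpendicular(MJ, JG) — off by 8.10°.

W = (0.00, 0.00) ✓; WM at -26.20° ✓; |WM| = 49.50 ✓; ∠WMJ = 114.5° ✓; |MJ| = 27.40 ✓; ∠(MJ, JG) = 98.10° ✗; |JG| = 8.401 ✓.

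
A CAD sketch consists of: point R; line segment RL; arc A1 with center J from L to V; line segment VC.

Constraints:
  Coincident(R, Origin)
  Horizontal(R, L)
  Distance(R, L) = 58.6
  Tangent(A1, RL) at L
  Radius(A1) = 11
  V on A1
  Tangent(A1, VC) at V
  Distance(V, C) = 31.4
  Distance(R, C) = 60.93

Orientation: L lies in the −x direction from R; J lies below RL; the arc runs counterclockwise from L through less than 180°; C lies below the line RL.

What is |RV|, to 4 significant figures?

69.10

Checks: R = (0.00, 0.00) ✓; |JV| = 11.00 ✓; ∠(JV, VC) = 90.00° ✓; |VC| = 31.40 ✓; |RC| = 60.93 ✓.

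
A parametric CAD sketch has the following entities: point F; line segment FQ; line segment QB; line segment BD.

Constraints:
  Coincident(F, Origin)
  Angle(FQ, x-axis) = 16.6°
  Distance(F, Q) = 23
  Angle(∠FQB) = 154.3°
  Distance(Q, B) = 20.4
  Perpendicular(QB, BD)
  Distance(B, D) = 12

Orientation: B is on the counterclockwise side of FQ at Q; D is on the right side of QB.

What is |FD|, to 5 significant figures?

46.627

F is at the origin; FQ runs at 16.6° with length 23.0, so Q = 23.0·(cos 16.6°, sin 16.6°) = (22.041, 6.5708). ∠FQB = 154.3°, so QB runs at 16.6° + (180° − 154.3°) = 42.300° from the x-axis; with |QB| = 20.4, B = Q + 20.4·(cos 42.300°, sin 42.300°) = (37.130, 20.300). QB ⟂ BD; with |BD| = 12.0 on the right of QB, D = B + 12.0·(0.67301, -0.73963) = (45.206, 11.425). Then |FD| = |D − F| = 46.627.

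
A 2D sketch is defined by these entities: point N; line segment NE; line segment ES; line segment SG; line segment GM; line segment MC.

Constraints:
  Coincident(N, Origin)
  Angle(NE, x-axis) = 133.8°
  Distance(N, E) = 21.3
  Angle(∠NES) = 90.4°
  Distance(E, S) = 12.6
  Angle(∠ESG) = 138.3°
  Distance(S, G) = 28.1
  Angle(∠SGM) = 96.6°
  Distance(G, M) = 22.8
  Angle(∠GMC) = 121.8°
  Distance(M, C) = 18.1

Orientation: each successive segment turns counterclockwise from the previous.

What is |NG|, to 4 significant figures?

33.83

N is at the origin; NE runs at 133.8° with length 21.3, so E = (-14.74, 15.37). ∠NES = 90.4° gives ES at -136.6° from the x-axis; with |ES| = 12.6, S = (-23.90, 6.716). ∠ESG = 138.3° gives SG at -94.90° from the x-axis; with |SG| = 28.1, G = (-26.30, -21.28). Then |NG| = |G − N| = 33.83.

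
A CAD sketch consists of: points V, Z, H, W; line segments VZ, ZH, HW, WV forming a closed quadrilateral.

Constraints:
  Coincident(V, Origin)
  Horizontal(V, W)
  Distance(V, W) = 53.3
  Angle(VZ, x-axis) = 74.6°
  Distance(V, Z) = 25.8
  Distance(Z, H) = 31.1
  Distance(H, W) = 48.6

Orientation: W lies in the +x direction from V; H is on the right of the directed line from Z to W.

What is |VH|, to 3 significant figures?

8.01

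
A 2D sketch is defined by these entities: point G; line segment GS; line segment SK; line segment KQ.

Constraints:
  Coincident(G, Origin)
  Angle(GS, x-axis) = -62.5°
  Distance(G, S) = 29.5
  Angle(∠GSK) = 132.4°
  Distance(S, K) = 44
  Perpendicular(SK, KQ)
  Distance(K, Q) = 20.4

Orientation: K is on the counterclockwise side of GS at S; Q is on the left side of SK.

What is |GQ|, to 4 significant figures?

63.91

∠GSK = 132.4°, so SK runs at -62.5° + (180° − 132.4°) = -14.90° from the x-axis; with |SK| = 44.0, K = S + 44.0·(cos -14.90°, sin -14.90°) = (56.14, -37.48). The perpendicularity gives KQ at right angles to SK; with |KQ| = 20.4 on the left of SK, Q = K + 20.4·(0.2571, 0.9664) = (61.39, -17.77). Then |GQ| = |Q − G| = 63.91.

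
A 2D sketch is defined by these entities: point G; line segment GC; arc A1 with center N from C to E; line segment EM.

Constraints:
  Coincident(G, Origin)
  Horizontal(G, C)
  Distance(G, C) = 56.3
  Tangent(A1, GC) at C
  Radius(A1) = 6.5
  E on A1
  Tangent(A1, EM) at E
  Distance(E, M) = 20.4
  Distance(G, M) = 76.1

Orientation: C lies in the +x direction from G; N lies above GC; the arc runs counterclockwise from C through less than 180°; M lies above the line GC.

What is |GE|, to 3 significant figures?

61.6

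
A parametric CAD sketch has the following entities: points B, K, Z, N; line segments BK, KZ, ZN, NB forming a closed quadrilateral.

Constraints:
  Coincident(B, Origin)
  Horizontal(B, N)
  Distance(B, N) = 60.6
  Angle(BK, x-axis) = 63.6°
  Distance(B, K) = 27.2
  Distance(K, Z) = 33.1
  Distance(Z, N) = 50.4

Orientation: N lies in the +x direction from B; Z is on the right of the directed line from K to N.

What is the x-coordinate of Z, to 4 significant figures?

10.96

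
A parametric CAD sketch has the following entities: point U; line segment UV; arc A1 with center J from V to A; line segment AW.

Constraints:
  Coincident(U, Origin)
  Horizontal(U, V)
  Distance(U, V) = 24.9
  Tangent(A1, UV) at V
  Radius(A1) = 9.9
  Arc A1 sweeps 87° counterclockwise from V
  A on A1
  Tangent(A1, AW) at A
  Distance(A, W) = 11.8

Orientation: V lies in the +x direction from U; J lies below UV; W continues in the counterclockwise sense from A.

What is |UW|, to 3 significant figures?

25.6

On A1, V sits at bearing 90° from J; an 87° counterclockwise sweep puts A at bearing 177°, so A = J + 9.9·(cos 177°, sin 177°) = (15.0, -9.38). A1 meets AW tangentially, so JA is at right angles to AW, so AW runs along (−sin 177°, cos 177°); with |AW| = 11.8, W = (14.4, -21.2). Then |UW| = |W − U| = 25.6.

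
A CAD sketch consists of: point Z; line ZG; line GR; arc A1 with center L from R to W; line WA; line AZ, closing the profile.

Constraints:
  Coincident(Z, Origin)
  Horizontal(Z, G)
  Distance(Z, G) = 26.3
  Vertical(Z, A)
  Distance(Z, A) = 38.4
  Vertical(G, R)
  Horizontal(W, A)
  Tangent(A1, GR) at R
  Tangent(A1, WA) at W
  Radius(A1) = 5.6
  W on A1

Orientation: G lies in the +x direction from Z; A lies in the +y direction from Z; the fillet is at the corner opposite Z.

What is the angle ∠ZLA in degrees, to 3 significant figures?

72.9°

Z is at the origin; Z and G share the same y with |ZG| = 26.3 and G on the +x side, so G = (26.3, 0.00). Z and A share the same x with |ZA| = 38.4 and A on the +y side, so A = (0.00, 38.4). The virtual corner opposite Z is at (26.3, 38.4). The tangent condition forces LR to be normal to GR and since A1 is tangent to WA there, LW ⟂ WA, with radius 5.6, so the center L sits 5.6 in from both sides at L = (20.7, 32.8). Then cos ∠ZLA = LZ·LA / (|LZ||LA|), giving 72.9°.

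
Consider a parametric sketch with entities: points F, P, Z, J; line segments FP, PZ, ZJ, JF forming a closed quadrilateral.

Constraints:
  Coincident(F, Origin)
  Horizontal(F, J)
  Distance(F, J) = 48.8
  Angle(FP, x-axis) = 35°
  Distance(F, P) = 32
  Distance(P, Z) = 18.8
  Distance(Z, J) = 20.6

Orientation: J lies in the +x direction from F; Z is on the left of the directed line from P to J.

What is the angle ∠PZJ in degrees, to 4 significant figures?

95.13°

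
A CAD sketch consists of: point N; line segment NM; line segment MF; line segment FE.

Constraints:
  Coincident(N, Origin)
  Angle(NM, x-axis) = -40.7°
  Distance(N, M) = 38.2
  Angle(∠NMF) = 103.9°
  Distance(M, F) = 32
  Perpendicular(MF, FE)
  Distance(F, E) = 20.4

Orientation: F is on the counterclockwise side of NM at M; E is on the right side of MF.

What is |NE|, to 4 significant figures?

70.71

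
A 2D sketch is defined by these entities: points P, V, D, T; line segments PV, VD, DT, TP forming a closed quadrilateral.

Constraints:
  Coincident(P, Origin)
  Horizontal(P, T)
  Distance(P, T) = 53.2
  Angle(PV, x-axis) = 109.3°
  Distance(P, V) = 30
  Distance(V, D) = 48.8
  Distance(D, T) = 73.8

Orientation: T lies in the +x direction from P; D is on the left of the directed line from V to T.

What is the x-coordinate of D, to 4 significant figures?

20.74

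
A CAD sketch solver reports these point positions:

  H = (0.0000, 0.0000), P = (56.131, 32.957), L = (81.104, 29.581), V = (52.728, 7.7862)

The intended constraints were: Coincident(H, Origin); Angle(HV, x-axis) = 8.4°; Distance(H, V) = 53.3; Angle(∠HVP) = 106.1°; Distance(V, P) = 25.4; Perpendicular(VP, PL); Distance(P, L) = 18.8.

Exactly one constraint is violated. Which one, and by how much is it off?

Distance(P, L) = 18.8 — off by 6.40.

H = (0.00, 0.00) ✓; HV at 8.400° ✓; |HV| = 53.30 ✓; ∠HVP = 106.1° ✓; |VP| = 25.40 ✓; ∠(VP, PL) = 90.00° ✓; |PL| = 25.20 ✗.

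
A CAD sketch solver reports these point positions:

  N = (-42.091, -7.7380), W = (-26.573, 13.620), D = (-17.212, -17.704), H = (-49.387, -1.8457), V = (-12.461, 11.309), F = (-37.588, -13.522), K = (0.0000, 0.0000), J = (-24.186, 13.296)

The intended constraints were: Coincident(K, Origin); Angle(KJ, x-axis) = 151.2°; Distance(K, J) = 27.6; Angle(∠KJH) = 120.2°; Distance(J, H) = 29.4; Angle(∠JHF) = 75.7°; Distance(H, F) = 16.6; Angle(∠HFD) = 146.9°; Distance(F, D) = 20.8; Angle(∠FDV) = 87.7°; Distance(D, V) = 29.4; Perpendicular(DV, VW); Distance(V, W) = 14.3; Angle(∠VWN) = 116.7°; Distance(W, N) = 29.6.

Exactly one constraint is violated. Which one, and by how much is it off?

Distance(W, N) = 29.6 — off by 3.20.

K = (0.00, 0.00) ✓; KJ at 151.2° ✓; |KJ| = 27.60 ✓; ∠KJH = 120.2° ✓; |JH| = 29.40 ✓; ∠JHF = 75.70° ✓; |HF| = 16.60 ✓; ∠HFD = 146.9° ✓; |FD| = 20.80 ✓; ∠FDV = 87.70° ✓; |DV| = 29.40 ✓; ∠(DV, VW) = 90.00° ✓; |VW| = 14.30 ✓; ∠VWN = 116.7° ✓; |WN| = 26.40 ✗.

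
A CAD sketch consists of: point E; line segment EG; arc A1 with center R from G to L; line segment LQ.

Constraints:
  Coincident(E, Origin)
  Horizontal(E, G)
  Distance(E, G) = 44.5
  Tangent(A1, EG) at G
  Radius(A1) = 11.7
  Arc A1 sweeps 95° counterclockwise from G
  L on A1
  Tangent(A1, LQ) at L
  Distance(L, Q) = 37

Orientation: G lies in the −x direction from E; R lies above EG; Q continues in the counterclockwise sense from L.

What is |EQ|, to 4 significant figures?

61.31

E is at the origin; EG is horizontal with |EG| = 44.5 and G on the −x side, so G = (-44.50, 0.000). The tangent condition forces RG to be normal to EG, so R = G + (0, 11.7) = (-44.50, 11.70). On A1, G sits at bearing -90° from R; a 95° counterclockwise sweep puts L at bearing 5°, so L = R + 11.7·(cos 5°, sin 5°) = (-32.84, 12.72). Since A1 is tangent to LQ there, RL ⟂ LQ, so LQ runs along (−sin 5°, cos 5°); with |LQ| = 37.0, Q = (-36.07, 49.58). Then |EQ| = |Q − E| = 61.31.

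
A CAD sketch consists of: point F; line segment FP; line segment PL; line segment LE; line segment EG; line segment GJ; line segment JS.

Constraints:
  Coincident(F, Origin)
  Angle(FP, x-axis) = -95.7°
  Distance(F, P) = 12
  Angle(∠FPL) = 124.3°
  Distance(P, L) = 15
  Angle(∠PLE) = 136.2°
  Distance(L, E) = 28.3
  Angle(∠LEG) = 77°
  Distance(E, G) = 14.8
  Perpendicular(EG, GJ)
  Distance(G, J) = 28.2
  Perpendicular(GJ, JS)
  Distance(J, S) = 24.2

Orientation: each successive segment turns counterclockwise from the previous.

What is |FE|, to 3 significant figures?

43.3

F is at the origin; FP runs at -95.7° with length 12.0, so P = (-1.19, -11.9). ∠FPL = 124.3° gives PL at -40.0° from the x-axis; with |PL| = 15.0, L = (10.3, -21.6). ∠PLE = 136.2° gives LE at 3.80° from the x-axis; with |LE| = 28.3, E = (38.5, -19.7). Then |FE| = |E − F| = 43.3.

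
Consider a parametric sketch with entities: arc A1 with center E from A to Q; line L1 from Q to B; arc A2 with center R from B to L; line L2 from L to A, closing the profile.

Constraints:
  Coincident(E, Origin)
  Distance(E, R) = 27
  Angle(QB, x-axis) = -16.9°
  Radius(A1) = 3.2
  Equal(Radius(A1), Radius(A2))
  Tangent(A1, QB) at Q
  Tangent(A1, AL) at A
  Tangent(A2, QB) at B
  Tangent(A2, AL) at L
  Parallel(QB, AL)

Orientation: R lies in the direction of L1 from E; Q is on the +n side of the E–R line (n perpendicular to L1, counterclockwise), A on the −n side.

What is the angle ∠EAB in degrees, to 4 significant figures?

76.66°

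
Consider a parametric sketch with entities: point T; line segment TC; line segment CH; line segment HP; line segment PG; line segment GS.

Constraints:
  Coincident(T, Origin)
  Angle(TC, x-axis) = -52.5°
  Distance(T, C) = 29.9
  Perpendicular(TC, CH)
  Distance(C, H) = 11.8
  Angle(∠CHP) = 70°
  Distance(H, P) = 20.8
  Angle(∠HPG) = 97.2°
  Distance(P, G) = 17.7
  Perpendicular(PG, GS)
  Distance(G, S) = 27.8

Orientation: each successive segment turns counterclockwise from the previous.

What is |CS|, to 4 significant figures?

13.16

T is at the origin; TC runs at -52.5° with length 29.9, so C = (18.20, -23.72). TC ⟂ CH, so CH runs at 37.50°; with |CH| = 11.8, H = (27.56, -16.54). ∠CHP = 70.0° gives HP at 147.5° from the x-axis; with |HP| = 20.8, P = (10.02, -5.362). ∠HPG = 97.2° gives PG at -129.7° from the x-axis; with |PG| = 17.7, G = (-1.285, -18.98). The perpendicularity gives GS at right angles to PG, so GS runs at -39.70°; with |GS| = 27.8, S = (20.10, -36.74). Then |CS| = |S − C| = 13.16.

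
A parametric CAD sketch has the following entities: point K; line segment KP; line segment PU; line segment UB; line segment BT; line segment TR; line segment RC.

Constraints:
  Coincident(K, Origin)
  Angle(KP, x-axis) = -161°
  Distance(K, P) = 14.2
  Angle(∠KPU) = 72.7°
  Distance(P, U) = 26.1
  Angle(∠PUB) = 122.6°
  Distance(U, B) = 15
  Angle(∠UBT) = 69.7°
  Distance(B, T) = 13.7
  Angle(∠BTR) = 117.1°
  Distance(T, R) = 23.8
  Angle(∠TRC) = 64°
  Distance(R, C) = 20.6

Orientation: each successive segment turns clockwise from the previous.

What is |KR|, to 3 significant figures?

16.5

∠UBT = 69.7° gives BT at -76.0° from the x-axis; with |BT| = 13.7, T = (1.51, 16.6). ∠BTR = 117.1° gives TR at -139° from the x-axis; with |TR| = 23.8, R = (-16.4, 0.980). Then |KR| = |R − K| = 16.5.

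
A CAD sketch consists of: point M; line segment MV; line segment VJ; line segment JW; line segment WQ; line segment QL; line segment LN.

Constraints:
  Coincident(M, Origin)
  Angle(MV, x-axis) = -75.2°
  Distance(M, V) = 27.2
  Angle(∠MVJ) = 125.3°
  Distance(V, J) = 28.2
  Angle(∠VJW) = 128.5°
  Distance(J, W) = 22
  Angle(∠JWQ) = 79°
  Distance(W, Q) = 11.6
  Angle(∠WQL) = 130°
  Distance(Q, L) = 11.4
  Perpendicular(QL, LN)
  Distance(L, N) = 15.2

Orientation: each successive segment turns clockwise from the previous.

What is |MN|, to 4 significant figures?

46.27

∠WQL = 130.0° gives QL at 27.60° from the x-axis; with |QL| = 11.4, L = (-20.54, -30.78). QL is perpendicular to LN, so LN runs at -62.40°; with |LN| = 15.2, N = (-13.50, -44.25). Then |MN| = |N − M| = 46.27.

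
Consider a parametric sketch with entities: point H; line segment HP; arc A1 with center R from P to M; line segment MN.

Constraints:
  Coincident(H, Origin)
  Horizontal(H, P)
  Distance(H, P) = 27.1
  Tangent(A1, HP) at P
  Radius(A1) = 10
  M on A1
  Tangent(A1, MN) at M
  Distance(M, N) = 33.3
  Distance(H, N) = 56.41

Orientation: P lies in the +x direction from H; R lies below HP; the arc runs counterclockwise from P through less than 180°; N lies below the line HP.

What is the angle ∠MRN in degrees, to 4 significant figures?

73.28°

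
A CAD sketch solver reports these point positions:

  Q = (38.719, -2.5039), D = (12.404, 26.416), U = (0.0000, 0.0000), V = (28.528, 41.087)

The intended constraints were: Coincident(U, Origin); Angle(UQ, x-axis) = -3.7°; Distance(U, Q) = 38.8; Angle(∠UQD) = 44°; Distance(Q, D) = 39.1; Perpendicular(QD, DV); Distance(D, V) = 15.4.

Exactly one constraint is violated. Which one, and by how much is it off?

Distance(D, V) = 15.4 — off by 6.40.

U = (0.00, 0.00) ✓; UQ at -3.700° ✓; |UQ| = 38.80 ✓; ∠UQD = 44.00° ✓; |QD| = 39.10 ✓; ∠(QD, DV) = 90.00° ✓; |DV| = 21.80 ✗.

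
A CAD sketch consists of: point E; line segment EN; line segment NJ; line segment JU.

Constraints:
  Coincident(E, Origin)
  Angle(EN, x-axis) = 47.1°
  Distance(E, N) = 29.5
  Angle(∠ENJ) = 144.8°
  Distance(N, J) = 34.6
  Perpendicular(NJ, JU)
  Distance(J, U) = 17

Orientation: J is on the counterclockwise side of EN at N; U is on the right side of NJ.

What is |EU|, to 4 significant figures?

67.84

E is at the origin; EN runs at 47.1° with length 29.5, so N = 29.5·(cos 47.1°, sin 47.1°) = (20.08, 21.61). ∠ENJ = 144.8°, so NJ runs at 47.1° + (180° − 144.8°) = 82.30° from the x-axis; with |NJ| = 34.6, J = N + 34.6·(cos 82.30°, sin 82.30°) = (24.72, 55.90). NJ is perpendicular to JU; with |JU| = 17.0 on the right of NJ, U = J + 17.0·(0.9910, -0.1340) = (41.56, 53.62). Then |EU| = |U − E| = 67.84.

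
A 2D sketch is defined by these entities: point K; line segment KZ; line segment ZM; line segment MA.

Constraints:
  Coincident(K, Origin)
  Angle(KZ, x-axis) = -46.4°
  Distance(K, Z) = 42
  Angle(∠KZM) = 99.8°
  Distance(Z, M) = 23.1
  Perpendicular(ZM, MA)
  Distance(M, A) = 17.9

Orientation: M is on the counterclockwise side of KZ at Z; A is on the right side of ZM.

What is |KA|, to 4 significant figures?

66.56

K is at the origin; KZ runs at -46.4° with length 42.0, so Z = 42.0·(cos -46.4°, sin -46.4°) = (28.96, -30.42). ∠KZM = 99.8°, so ZM runs at -46.4° + (180° − 99.8°) = 33.80° from the x-axis; with |ZM| = 23.1, M = Z + 23.1·(cos 33.80°, sin 33.80°) = (48.16, -17.56). The perpendicularity gives MA at right angles to ZM; with |MA| = 17.9 on the right of ZM, A = M + 17.9·(0.5563, -0.8310) = (58.12, -32.44). Then |KA| = |A − K| = 66.56.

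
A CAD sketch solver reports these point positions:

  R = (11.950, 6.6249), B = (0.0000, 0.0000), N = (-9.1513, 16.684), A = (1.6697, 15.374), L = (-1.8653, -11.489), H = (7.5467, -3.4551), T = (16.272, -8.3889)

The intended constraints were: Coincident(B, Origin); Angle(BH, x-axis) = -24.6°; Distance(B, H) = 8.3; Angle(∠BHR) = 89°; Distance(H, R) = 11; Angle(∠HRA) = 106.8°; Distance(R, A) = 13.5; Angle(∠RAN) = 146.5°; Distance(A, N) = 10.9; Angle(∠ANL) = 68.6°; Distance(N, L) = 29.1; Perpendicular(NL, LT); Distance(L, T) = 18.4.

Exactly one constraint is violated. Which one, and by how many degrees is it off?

Perpendicular(NL, LT) — off by 4.80°.

B = (0.00, 0.00) ✓; BH at -24.60° ✓; |BH| = 8.300 ✓; ∠BHR = 89.00° ✓; |HR| = 11.00 ✓; ∠HRA = 106.8° ✓; |RA| = 13.50 ✓; ∠RAN = 146.5° ✓; |AN| = 10.90 ✓; ∠ANL = 68.60° ✓; |NL| = 29.10 ✓; ∠(NL, LT) = 85.20° ✗; |LT| = 18.40 ✓.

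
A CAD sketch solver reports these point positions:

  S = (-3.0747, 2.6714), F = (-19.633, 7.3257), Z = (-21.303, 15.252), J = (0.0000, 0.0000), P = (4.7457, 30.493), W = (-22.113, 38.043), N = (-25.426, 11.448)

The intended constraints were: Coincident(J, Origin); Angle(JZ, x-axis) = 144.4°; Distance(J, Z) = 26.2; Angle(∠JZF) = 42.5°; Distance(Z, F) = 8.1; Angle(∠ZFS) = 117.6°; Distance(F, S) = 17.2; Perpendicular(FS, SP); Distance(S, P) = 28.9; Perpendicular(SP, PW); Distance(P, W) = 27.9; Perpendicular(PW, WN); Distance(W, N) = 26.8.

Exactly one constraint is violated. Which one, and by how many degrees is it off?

Perpendicular(PW, WN) — off by 8.60°.

J = (0.00, 0.00) ✓; JZ at 144.4° ✓; |JZ| = 26.20 ✓; ∠JZF = 42.50° ✓; |ZF| = 8.100 ✓; ∠ZFS = 117.6° ✓; |FS| = 17.20 ✓; ∠(FS, SP) = 90.00° ✓; |SP| = 28.90 ✓; ∠(SP, PW) = 90.00° ✓; |PW| = 27.90 ✓; ∠(PW, WN) = 98.60° ✗; |WN| = 26.80 ✓.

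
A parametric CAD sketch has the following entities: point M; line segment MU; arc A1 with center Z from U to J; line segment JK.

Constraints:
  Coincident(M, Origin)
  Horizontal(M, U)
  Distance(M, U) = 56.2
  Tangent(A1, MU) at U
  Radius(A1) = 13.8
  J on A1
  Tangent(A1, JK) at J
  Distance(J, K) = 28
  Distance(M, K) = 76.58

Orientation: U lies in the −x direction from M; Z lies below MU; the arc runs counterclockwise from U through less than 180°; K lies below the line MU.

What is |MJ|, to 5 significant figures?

71.668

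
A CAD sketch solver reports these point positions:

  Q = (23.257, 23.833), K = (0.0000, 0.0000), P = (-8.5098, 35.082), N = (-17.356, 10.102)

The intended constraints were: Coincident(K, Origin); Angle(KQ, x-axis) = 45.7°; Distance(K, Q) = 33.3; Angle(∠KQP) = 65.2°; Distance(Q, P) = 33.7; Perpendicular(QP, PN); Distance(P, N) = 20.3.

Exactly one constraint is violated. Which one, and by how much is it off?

Distance(P, N) = 20.3 — off by 6.20.

K = (0.00, 0.00) ✓; KQ at 45.70° ✓; |KQ| = 33.30 ✓; ∠KQP = 65.20° ✓; |QP| = 33.70 ✓; ∠(QP, PN) = 90.00° ✓; |PN| = 26.50 ✗.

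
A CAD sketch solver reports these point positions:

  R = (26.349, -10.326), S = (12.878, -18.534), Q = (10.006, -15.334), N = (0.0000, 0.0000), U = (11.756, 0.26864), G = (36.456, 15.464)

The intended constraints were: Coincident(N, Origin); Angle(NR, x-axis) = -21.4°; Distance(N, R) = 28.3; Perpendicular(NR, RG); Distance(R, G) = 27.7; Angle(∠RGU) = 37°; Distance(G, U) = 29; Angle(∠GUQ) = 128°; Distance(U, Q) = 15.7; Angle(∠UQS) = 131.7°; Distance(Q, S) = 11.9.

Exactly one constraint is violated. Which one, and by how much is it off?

Distance(Q, S) = 11.9 — off by 7.60.

N = (0.00, 0.00) ✓; NR at -21.40° ✓; |NR| = 28.30 ✓; ∠(NR, RG) = 90.00° ✓; |RG| = 27.70 ✓; ∠RGU = 37.00° ✓; |GU| = 29.00 ✓; ∠GUQ = 128.0° ✓; |UQ| = 15.70 ✓; ∠UQS = 131.7° ✓; |QS| = 4.300 ✗.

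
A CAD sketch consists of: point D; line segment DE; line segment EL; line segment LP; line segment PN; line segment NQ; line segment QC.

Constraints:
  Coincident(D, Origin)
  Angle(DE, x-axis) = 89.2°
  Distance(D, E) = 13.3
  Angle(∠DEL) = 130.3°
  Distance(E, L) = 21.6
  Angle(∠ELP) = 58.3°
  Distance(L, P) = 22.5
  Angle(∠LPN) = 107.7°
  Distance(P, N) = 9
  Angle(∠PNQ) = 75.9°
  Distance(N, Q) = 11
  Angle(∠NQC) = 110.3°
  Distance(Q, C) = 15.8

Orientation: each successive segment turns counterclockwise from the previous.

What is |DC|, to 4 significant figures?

30.49

D is at the origin; DE runs at 89.2° with length 13.3, so E = (0.1857, 13.30). ∠DEL = 130.3° gives EL at 138.9° from the x-axis; with |EL| = 21.6, L = (-16.09, 27.50). ∠ELP = 58.3° gives LP at -99.40° from the x-axis; with |LP| = 22.5, P = (-19.77, 5.300). ∠LPN = 107.7° gives PN at -27.10° from the x-axis; with |PN| = 9.0, N = (-11.75, 1.200). ∠PNQ = 75.9° gives NQ at 77.00° from the x-axis; with |NQ| = 11.0, Q = (-9.280, 11.92). ∠NQC = 110.3° gives QC at 146.7° from the x-axis; with |QC| = 15.8, C = (-22.49, 20.59). Then |DC| = |C − D| = 30.49.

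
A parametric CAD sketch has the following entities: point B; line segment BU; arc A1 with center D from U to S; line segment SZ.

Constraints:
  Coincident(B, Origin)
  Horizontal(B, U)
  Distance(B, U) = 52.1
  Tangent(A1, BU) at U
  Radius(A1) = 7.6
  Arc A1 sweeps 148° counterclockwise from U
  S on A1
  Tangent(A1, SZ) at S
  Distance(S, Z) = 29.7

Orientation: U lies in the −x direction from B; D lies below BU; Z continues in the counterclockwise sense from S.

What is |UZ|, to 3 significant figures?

36.5

B is at the origin; B and U share the same y with |BU| = 52.1 and U on the −x side, so U = (-52.1, 0.00). Since A1 is tangent to BU there, DU ⟂ BU, so D = U + (0, -7.6) = (-52.1, -7.60). On A1, U sits at bearing 90° from D; a 148° counterclockwise sweep puts S at bearing 238°, so S = D + 7.6·(cos 238°, sin 238°) = (-56.1, -14.0). Tangency of A1 to SZ means the radius DS is perpendicular to SZ, so SZ runs along (−sin 238°, cos 238°); with |SZ| = 29.7, Z = (-30.9, -29.8). Then |UZ| = |Z − U| = 36.5.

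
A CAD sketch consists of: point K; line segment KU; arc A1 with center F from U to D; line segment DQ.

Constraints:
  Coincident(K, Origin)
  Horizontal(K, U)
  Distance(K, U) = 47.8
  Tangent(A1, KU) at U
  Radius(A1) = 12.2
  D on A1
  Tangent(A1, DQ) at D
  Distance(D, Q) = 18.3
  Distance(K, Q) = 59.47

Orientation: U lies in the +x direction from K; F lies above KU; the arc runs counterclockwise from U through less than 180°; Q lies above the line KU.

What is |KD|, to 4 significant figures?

61.10

Checks: |KU| = 47.80 ✓; |FD| = 12.20 ✓; ∠(FD, DQ) = 90.00° ✓; |DQ| = 18.30 ✓; |KQ| = 59.47 ✓.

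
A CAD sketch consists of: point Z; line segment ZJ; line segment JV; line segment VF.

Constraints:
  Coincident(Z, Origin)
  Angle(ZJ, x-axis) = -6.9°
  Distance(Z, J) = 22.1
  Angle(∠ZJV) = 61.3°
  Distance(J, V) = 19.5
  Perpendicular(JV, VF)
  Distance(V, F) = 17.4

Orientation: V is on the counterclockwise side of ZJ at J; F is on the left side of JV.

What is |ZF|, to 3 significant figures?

9.11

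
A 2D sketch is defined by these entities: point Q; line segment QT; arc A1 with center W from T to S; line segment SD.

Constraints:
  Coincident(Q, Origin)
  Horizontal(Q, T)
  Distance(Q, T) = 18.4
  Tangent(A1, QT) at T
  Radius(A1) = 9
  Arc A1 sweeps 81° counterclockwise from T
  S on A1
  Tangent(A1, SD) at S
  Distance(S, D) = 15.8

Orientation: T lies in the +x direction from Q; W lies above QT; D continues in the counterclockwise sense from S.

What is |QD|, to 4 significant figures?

37.73

On A1, T sits at bearing -90° from W; an 81° counterclockwise sweep puts S at bearing -9°, so S = W + 9.0·(cos -9°, sin -9°) = (27.29, 7.592). The tangent condition forces WS to be normal to SD, so SD runs along (−sin -9°, cos -9°); with |SD| = 15.8, D = (29.76, 23.20). Then |QD| = |D − Q| = 37.73.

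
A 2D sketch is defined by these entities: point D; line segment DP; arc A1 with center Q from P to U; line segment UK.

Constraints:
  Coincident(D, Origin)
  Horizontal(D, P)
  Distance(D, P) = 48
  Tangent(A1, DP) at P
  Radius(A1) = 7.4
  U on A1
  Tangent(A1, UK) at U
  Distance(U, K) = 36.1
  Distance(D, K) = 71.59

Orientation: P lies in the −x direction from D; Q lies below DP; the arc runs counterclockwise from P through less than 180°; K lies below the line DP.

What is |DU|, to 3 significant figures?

55.8

D is at the origin; DP is horizontal with |DP| = 48.0 and P on the −x side, so P = (-48.0, 0.00). Since A1 is tangent to DP there, QP ⟂ DP, so Q = P + (0, -7.4) = (-48.0, -7.40). Since QU ⟂ UK (tangency), |QK| = √(7.4² + 36.1²) = 36.9 regardless of where U sits on A1. So K lies on both circle(D, 71.59) and circle(Q, 36.9); the below-DP intersection is K = (-57.2, -43.1). U is the foot of the tangent from K: U = (-55.4, -7.04).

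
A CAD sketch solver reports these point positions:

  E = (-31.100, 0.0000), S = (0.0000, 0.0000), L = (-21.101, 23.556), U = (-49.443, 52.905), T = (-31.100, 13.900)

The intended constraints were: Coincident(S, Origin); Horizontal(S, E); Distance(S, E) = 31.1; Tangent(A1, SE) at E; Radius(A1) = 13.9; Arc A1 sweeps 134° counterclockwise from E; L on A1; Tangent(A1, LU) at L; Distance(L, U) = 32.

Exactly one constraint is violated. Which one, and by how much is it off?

Distance(L, U) = 32 — off by 8.80.

S = (0.00, 0.00) ✓; S.y = 0.00, E.y = 0.00 ✓; |SE| = 31.10 ✓; ∠(TE, ES) = 90.00° ✓; |TE| = 13.90 ✓; bearing(T→L) − bearing(T→E) = 134.0° ✓; |TL| = 13.90 ✓; ∠(TL, LU) = 90.00° ✓; |LU| = 40.80 ✗.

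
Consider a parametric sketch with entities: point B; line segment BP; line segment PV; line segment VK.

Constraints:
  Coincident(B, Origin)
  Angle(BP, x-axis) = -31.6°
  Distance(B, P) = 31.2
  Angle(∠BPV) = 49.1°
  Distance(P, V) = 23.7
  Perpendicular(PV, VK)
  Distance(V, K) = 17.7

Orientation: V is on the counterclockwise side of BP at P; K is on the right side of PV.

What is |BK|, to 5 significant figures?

41.412

∠BPV = 49.1°, so PV runs at -31.6° + (180° − 49.1°) = 99.300° from the x-axis; with |PV| = 23.7, V = P + 23.7·(cos 99.300°, sin 99.300°) = (22.744, 7.0401). The perpendicularity gives VK at right angles to PV; with |VK| = 17.7 on the right of PV, K = V + 17.7·(0.98686, 0.16160) = (40.211, 9.9005). Then |BK| = |K − B| = 41.412.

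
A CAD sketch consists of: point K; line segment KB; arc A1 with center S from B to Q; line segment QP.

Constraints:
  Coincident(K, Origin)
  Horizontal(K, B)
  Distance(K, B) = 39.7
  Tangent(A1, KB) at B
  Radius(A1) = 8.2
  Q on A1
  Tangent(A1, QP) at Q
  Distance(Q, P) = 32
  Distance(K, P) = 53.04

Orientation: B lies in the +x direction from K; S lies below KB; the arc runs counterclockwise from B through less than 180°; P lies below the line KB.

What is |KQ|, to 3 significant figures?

32.7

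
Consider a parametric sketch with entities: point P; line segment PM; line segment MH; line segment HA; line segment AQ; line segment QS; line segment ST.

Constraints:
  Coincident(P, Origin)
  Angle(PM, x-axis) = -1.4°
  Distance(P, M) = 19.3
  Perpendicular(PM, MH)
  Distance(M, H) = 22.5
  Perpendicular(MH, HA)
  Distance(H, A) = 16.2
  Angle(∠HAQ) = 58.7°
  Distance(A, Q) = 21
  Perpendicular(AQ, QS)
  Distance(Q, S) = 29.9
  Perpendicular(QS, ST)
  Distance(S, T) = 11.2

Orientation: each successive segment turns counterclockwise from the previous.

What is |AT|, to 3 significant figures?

31.5

The perpendicularity gives QS at right angles to AQ, so QS runs at 29.9°; with |QS| = 29.9, S = (40.0, 19.1). The perpendicularity gives ST at right angles to QS, so ST runs at 120°; with |ST| = 11.2, T = (34.5, 28.8). Then |AT| = |T − A| = 31.5.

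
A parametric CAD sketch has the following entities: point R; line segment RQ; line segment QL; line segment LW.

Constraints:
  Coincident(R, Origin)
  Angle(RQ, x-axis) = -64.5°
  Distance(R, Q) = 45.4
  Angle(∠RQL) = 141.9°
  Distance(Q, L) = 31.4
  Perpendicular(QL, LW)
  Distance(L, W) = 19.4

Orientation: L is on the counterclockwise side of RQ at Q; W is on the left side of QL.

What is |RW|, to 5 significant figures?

67.677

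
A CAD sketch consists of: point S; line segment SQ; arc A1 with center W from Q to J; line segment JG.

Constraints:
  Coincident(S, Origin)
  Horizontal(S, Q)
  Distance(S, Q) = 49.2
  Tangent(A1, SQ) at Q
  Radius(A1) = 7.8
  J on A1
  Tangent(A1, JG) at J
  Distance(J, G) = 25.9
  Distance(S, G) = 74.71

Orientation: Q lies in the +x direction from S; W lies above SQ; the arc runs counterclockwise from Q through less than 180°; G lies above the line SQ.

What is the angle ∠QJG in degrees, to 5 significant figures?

152.87°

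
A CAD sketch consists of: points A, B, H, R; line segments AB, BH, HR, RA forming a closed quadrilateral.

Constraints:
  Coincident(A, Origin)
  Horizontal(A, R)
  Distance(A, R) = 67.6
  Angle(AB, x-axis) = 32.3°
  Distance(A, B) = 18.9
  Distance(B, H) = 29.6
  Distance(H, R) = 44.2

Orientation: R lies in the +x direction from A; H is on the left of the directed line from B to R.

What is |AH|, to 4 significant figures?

48.17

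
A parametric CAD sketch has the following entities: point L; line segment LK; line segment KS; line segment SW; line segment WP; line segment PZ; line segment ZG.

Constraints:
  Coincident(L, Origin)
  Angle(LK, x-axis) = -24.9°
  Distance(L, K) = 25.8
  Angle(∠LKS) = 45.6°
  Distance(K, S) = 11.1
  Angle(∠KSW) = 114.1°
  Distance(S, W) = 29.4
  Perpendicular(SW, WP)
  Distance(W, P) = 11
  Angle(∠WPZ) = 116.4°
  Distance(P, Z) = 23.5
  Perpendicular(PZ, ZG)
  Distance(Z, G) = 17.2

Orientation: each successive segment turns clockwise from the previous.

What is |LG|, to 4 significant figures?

19.58

∠WPZ = 116.4° gives PZ at -18.80° from the x-axis; with |PZ| = 23.5, Z = (22.35, 6.253). The perpendicularity gives ZG at right angles to PZ, so ZG runs at -108.8°; with |ZG| = 17.2, G = (16.81, -10.03). Then |LG| = |G − L| = 19.58.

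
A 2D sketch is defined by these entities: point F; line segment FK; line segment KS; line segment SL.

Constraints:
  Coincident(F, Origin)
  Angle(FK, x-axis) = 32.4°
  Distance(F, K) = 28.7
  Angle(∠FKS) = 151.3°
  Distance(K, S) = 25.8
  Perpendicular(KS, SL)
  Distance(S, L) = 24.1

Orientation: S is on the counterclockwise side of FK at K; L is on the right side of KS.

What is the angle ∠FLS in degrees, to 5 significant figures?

53.381°

F is at the origin; FK runs at 32.4° with length 28.7, so K = 28.7·(cos 32.4°, sin 32.4°) = (24.232, 15.378). ∠FKS = 151.3°, so KS runs at 32.4° + (180° − 151.3°) = 61.100° from the x-axis; with |KS| = 25.8, S = K + 25.8·(cos 61.100°, sin 61.100°) = (36.701, 37.965). KS ⟂ SL; with |SL| = 24.1 on the right of KS, L = S + 24.1·(0.87546, -0.48328) = (57.800, 26.318). Then cos ∠FLS = LF·LS / (|LF||LS|), giving 53.381°.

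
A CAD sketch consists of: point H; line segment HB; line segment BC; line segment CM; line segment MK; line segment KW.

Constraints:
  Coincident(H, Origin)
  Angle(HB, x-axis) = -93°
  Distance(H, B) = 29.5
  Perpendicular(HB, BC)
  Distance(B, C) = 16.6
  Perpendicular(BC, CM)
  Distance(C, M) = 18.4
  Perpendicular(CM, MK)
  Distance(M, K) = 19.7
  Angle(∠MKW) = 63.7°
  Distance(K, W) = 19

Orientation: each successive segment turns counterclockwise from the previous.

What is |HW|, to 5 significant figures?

28.632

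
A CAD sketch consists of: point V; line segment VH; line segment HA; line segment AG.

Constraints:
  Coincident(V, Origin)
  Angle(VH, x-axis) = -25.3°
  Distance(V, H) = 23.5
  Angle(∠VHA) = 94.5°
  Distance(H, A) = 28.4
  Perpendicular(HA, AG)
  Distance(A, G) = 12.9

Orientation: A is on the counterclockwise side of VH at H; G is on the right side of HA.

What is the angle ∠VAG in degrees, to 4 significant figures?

127.8°

V is at the origin; VH runs at -25.3° with length 23.5, so H = 23.5·(cos -25.3°, sin -25.3°) = (21.25, -10.04). ∠VHA = 94.5°, so HA runs at -25.3° + (180° − 94.5°) = 60.20° from the x-axis; with |HA| = 28.4, A = H + 28.4·(cos 60.20°, sin 60.20°) = (35.36, 14.60). HA ⟂ AG; with |AG| = 12.9 on the right of HA, G = A + 12.9·(0.8678, -0.4970) = (46.55, 8.191). Then cos ∠VAG = AV·AG / (|AV||AG|), giving 127.8°.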